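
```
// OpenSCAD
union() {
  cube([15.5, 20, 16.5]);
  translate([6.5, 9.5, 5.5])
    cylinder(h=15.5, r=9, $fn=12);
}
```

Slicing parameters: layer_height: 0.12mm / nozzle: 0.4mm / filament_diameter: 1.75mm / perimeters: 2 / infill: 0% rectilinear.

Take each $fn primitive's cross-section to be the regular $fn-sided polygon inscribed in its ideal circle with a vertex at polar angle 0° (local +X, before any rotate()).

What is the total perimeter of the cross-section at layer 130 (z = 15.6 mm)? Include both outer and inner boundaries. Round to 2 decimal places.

72.39 mm

At z = 15.6 mm: the cube (footprint 15.5×20) is included at this height (perimeter 71.00 mm); the r=9 cylinder at (6.5, 9.5) contributes a regular 12-gon of circumradius 9 (perimeter = 2·12·9.000·sin(180°/12) = 55.90 mm); Merging all regions: the regions partially overlap (shared area 224.25 mm²), so the edge portions inside another operand are dropped and the merged outline is re-measured after clipping — boundary = 72.39 mm. Overall, the cross-section is a single solid region. Total boundary length (outer) = 72.39 mm.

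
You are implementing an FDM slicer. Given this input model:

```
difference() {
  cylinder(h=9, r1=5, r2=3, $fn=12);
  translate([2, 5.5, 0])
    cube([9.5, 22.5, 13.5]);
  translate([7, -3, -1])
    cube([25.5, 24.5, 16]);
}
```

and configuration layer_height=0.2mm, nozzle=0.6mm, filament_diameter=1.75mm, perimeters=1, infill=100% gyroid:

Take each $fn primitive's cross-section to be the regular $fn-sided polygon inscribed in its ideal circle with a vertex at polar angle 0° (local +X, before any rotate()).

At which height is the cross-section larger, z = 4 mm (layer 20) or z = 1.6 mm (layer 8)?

Layer 20 (z = 4): the cone: at t=0.444 of its height the radius interpolates to r₁+(r₂−r₁)t = 4.111, giving a regular 12-gon of that circumradius (area = (12/2)·4.111²·sin(360°/12) = 50.70 mm²); the 9.5×22.5 cube at (2, 5.5) contributes its full rectangle (area 213.75 mm²); the cube at (7, -3) (footprint 25.5×24.5) is included at this height (area 624.75 mm²); After the difference (first − rest): starting from the cone (50.70 mm²), the 9.5×22.5 cube at (2, 5.5) misses the remaining region (no effect); the 25.5×24.5 cube at (7, -3) misses the remaining region (no effect) — area = 50.70 mm². So its area = 50.70 mm². Layer 8 (z = 1.6): the cone: at t=0.178 of its height the radius interpolates to r₁+(r₂−r₁)t = 4.644, giving a regular 12-gon of that circumradius (area = (12/2)·4.644²·sin(360°/12) = 64.71 mm²); the cube at (2, 5.5) (footprint 9.5×22.5) is included at this height (area 213.75 mm²); the 25.5×24.5 cube at (7, -3) contributes its full rectangle (area 624.75 mm²); After the difference (first − rest): starting from the cone (64.71 mm²), the 9.5×22.5 cube at (2, 5.5) misses the remaining region (no effect); the 25.5×24.5 cube at (7, -3) misses the remaining region (no effect) — area = 64.71 mm². So its area = 64.71 mm². Layer 8 is larger (64.71 vs 50.70 mm²).

layer 8 (z = 1.6 mm)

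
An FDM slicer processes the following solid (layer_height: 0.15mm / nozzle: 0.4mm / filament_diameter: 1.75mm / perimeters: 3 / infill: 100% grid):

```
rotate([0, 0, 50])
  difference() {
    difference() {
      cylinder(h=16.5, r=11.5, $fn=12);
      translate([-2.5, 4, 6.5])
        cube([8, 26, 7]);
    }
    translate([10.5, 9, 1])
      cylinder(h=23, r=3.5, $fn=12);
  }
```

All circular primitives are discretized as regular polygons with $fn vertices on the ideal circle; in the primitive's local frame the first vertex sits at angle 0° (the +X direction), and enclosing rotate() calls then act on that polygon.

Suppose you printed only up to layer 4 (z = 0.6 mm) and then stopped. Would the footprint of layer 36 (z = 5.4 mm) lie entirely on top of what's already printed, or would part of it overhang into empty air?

Compare the two slices. At z = 0.6: the cylinder: section is a regular 12-gon, circumradius r=11.5 (area = (12/2)·11.500²·sin(360°/12) = 396.75 mm²); the cube at (-2.5, 4) does not reach this height (z outside [6.5, 13.5]); After the difference (first − rest): none of the subtracted shapes is present at this height, so the r=11.5 cylinder is unchanged — area = 396.75 mm²; the cylinder at (10.5, 9) is absent (z outside [1, 24]); Subtracting the remaining from the first: none of the subtracted shapes is present at this height, so that combined region is unchanged — area = 396.75 mm²; (whole slice rotated 50° about Z — lengths, areas and connectivity unchanged). At z = 5.4: the r=11.5 cylinder contributes a regular 12-gon of circumradius 11.5 (area = (12/2)·11.500²·sin(360°/12) = 396.75 mm²); the cube at (-2.5, 4) does not reach this height (z outside [6.5, 13.5]); Taking the first minus the rest: none of the subtracted shapes is present at this height, so the r=11.5 cylinder is unchanged — area = 396.75 mm²; the r=3.5 cylinder at (10.5, 9) contributes a regular 12-gon of circumradius 3.5 (area = (12/2)·3.500²·sin(360°/12) = 36.75 mm²); Subtracting the remaining from the first: starting from the result so far (396.75 mm²), the r=3.5 cylinder at (10.5, 9) partially overlaps it — only the 2.11 mm² overlap (of its 36.75 mm²) is removed, clipping the outline — area = 394.64 mm²; (whole slice rotated 50° about Z — lengths, areas and connectivity unchanged). Checking containment: the cross-section at z = 5.4 is a subset of the cross-section at z = 0.6.

entirely on top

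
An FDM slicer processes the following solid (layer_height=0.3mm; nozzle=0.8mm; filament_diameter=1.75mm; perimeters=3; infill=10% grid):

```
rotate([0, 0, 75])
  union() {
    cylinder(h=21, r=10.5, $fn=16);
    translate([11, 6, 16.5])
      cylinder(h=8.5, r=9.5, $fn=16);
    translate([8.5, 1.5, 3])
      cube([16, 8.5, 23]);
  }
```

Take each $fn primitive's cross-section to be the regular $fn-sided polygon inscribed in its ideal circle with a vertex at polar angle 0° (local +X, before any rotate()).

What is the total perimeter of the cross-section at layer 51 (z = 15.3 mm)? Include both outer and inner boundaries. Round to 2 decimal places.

103.80 mm

At z = 15.3 mm: the r=10.5 cylinder gives a regular 16-gon of circumradius 10.5 (constant along its height) (perimeter = 2·16·10.500·sin(180°/16) = 65.55 mm); the cylinder at (11, 6) does not reach this height (z outside [16.5, 25]); the cube at (8.5, 1.5) is present — its section is the full 16×8.5 rectangle (perimeter 49.00 mm); Merging all regions: the regions partially overlap (shared area 4.73 mm²), so the edge portions inside another operand are dropped and the merged outline is re-measured after clipping — boundary = 103.80 mm; (rotated 75° about Z; rotation is an isometry so areas/perimeters/island counts are preserved). Overall, the cross-section is a single solid region. Total boundary length (outer) = 103.80 mm.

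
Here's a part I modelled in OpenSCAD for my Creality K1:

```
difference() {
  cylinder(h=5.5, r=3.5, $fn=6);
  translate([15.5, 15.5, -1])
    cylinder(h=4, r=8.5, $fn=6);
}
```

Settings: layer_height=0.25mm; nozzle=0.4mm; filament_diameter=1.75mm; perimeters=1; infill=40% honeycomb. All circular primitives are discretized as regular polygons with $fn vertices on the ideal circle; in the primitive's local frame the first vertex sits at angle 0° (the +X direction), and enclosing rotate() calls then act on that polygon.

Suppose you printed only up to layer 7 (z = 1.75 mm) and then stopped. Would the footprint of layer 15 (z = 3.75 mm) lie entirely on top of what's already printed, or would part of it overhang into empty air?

entirely on top

Compare the two slices. At z = 1.75: the cylinder: section is a regular 6-gon, circumradius r=3.5 (area = (6/2)·3.500²·sin(360°/6) = 31.83 mm²); the r=8.5 cylinder at (15.5, 15.5) gives a regular 6-gon of circumradius 8.5 (constant along its height) (area = (6/2)·8.500²·sin(360°/6) = 187.71 mm²); Taking the first minus the rest: starting from the r=3.5 cylinder (31.83 mm²), the r=8.5 cylinder at (15.5, 15.5) misses the remaining region (no effect) — area = 31.83 mm². At z = 3.75: the r=3.5 cylinder gives a regular 6-gon of circumradius 3.5 (constant along its height) (area = (6/2)·3.500²·sin(360°/6) = 31.83 mm²); the cylinder at (15.5, 15.5) is not intersected at this z (z outside [-1, 3]); After the difference (first − rest): none of the subtracted shapes is present at this height, so the r=3.5 cylinder is unchanged — area = 31.83 mm². Checking containment: the cross-section at z = 3.75 is a subset of the cross-section at z = 1.75.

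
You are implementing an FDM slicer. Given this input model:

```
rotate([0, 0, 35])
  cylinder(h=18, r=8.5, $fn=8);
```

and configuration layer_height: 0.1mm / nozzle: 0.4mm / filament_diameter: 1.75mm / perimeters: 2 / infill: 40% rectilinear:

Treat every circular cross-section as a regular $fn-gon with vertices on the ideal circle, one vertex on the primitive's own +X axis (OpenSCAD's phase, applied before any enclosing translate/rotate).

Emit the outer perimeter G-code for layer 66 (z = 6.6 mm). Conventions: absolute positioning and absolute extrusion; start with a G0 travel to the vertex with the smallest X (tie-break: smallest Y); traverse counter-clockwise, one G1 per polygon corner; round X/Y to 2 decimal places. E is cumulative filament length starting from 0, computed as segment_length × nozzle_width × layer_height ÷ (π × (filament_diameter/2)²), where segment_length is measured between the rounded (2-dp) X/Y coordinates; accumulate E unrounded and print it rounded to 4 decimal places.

G0 X-8.37 Y1.48 Z6.60
G1 X-6.96 Y-4.88 E0.1083
G1 X-1.48 Y-8.37 E0.2164
G1 X4.88 Y-6.96 E0.3247
G1 X8.37 Y-1.48 E0.4328
G1 X6.96 Y4.88 E0.5411
G1 X1.48 Y8.37 E0.6491
G1 X-4.88 Y6.96 E0.7575
G1 X-8.37 Y1.48 E0.8655

At z = 6.6 mm: the r=8.5 cylinder contributes a regular 8-gon of circumradius 8.5; (rotated 35° about Z; rotation is an isometry so areas/perimeters/island counts are preserved). The outline is a single polygon with 8 vertices. Extrusion per mm of travel: 0.4 × 0.1 / (π × 0.875²) = 0.016630. Accumulating E over each segment gives final E = 0.8655.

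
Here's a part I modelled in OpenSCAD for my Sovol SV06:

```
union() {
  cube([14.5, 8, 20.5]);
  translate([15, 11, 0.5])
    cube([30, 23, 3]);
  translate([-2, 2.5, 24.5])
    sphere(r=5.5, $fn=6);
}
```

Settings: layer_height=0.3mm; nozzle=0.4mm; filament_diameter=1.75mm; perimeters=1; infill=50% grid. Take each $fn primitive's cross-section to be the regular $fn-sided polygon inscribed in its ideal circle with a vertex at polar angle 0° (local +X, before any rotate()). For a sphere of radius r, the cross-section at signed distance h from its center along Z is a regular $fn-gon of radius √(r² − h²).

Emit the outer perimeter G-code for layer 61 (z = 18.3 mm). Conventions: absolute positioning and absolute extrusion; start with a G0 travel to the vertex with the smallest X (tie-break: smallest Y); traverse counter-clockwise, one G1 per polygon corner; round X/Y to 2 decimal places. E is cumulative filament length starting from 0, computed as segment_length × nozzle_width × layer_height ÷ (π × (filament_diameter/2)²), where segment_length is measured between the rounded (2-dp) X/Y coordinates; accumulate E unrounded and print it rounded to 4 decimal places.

G0 X0.00 Y0.00 Z18.30
G1 X14.50 Y0.00 E0.7234
G1 X14.50 Y8.00 E1.1225
G1 X0.00 Y8.00 E1.8459
G1 X0.00 Y0.00 E2.2451

At z = 18.3 mm: the cube (footprint 14.5×8) is included at this height; the cube at (15, 11) does not reach this height (z outside [0.5, 3.5]); the sphere at (-2, 2.5) is not intersected at this z (|z−center|=6.200 > r=5.5); Combining (union): only the 14.5×8 cube is present, so the union is just that shape — 1 connected region. The outline is a single polygon with 4 vertices. Extrusion per mm of travel: 0.4 × 0.3 / (π × 0.875²) = 0.049890. Accumulating E over each segment gives final E = 2.2451.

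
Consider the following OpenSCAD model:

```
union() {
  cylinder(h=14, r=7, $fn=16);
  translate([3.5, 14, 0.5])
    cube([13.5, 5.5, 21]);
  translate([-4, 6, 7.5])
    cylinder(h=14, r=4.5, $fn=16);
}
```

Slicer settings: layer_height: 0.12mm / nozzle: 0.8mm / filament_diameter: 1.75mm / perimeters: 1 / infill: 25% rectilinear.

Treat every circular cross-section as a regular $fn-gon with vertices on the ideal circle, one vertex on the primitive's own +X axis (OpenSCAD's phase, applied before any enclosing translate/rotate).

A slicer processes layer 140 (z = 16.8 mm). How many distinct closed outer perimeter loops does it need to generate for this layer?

At z = 16.8 mm: the cylinder is not intersected at this z (z outside [0, 14]); the cube at (3.5, 14) (footprint 13.5×5.5) is included at this height; the r=4.5 cylinder at (-4, 6) contributes a regular 16-gon of circumradius 4.5; Merging all regions: the 2 present regions are separate (no shared area or edge), so areas and boundary lengths simply add and each stays a separate island — 2 connected regions. The result has 2 disconnected regions.

2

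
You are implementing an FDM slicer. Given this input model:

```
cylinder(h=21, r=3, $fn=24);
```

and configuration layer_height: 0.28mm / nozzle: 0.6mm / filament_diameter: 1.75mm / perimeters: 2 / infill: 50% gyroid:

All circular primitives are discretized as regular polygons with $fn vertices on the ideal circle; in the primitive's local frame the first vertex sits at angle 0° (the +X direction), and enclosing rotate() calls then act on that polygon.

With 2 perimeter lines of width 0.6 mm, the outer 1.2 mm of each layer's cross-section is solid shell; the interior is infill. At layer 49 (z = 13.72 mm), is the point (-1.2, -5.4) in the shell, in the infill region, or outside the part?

outside

At z = 13.72 mm: the cylinder: section is a regular 24-gon, circumradius r=3. Overall, the cross-section is a single solid region. The nearest boundary edge runs (-1.50, -2.60)→(-0.78, -2.90); distance from the point to it = 2.54 mm. The point is not inside any of the regions above, so it lies outside the cross-section (2.54 mm from the nearest boundary).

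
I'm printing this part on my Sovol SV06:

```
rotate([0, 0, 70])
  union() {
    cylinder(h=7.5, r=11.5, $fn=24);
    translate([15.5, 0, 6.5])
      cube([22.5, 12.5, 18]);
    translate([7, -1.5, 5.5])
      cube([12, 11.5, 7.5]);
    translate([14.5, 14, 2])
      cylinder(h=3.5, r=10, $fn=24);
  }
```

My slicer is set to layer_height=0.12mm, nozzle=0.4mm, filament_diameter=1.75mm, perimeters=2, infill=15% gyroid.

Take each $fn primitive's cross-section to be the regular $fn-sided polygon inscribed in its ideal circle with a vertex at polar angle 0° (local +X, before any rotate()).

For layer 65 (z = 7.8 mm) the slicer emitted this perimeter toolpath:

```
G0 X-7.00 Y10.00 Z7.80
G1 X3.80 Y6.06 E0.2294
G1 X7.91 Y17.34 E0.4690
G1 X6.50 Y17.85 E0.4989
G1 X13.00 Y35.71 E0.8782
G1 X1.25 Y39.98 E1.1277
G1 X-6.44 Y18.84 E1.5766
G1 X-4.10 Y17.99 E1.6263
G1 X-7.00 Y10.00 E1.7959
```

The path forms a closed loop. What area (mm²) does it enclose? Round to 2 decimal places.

Apply the shoelace formula to the sequence of (X, Y) vertices; enclosed area = 384.26 mm².

384.26 mm²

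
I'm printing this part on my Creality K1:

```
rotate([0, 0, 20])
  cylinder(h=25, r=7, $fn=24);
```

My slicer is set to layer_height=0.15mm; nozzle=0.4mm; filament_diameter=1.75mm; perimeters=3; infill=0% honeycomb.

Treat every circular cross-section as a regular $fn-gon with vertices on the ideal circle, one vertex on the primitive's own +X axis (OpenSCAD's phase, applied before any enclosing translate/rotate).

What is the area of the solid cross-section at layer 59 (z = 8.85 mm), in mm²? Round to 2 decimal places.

152.19 mm²

At z = 8.85 mm: the cylinder: section is a regular 24-gon, circumradius r=7 (area = (24/2)·7.000²·sin(360°/24) = 152.19 mm²); (whole slice rotated 20° about Z — lengths, areas and connectivity unchanged). Overall, the cross-section is a single solid region. Net area = 152.19 mm².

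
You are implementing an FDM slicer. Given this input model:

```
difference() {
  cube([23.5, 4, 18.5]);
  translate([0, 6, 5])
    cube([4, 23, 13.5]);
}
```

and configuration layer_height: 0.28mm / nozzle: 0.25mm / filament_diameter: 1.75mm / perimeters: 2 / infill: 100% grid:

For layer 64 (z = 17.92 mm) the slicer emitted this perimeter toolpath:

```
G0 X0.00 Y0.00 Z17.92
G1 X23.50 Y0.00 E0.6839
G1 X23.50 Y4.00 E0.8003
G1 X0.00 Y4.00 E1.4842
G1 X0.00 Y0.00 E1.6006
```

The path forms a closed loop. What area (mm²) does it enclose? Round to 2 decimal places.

Apply the shoelace formula to the sequence of (X, Y) vertices; enclosed area = 94.00 mm².

94.00 mm²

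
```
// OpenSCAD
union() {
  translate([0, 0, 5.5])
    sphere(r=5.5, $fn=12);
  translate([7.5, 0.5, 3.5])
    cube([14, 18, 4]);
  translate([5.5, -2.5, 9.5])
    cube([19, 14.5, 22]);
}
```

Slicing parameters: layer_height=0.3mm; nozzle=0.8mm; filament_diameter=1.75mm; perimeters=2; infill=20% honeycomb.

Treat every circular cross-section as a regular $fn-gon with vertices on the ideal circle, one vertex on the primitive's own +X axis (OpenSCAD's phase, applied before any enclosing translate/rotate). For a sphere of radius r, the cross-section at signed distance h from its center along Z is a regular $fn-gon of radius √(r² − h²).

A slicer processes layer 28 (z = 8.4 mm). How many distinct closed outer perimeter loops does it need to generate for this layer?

1

At z = 8.4 mm: the r=5.5 sphere contributes a regular 12-gon of circumradius √(5.5²−2.9²) = 4.673; the cube at (7.5, 0.5) does not reach this height (z outside [3.5, 7.5]); the cube at (5.5, -2.5) is absent (z outside [9.5, 31.5]); Taking the union: only the r=5.5 sphere is present, so the union is just that shape — 1 connected region. The result has 1 disconnected region.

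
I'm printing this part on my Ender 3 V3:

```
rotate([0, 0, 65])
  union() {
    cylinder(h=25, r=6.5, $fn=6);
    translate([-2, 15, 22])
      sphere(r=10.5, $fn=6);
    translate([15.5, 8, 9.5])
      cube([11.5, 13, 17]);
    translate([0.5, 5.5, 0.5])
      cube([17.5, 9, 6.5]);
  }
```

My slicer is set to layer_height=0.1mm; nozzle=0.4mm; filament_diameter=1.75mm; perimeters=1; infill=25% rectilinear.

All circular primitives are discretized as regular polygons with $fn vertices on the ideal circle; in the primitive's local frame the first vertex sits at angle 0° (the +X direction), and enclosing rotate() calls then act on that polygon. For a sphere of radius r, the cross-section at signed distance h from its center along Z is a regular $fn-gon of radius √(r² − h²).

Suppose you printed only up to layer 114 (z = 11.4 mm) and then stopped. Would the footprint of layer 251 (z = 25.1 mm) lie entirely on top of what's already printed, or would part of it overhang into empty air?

part overhangs

Compare the two slices. At z = 11.4: the r=6.5 cylinder contributes a regular 6-gon of circumradius 6.5 (area = (6/2)·6.500²·sin(360°/6) = 109.77 mm²); the sphere at (-2, 15) is not intersected at this z (|z−center|=10.600 > r=10.5); the cube at (15.5, 8) (footprint 11.5×13) is included at this height (area 149.50 mm²); the cube at (0.5, 5.5) is absent (z outside [0.5, 7]); Merging all regions: the 2 present regions are separate (no shared area or edge), so areas and boundary lengths simply add and each stays a separate island — area = 259.27 mm²; (whole slice rotated 65° about Z — lengths, areas and connectivity unchanged). At z = 25.1: the cylinder is not intersected at this z (z outside [0, 25]); the r=10.5 sphere at (-2, 15) contributes a regular 6-gon of circumradius √(10.5²−3.1²) = 10.032 (area = (6/2)·10.032²·sin(360°/6) = 261.47 mm²); the 11.5×13 cube at (15.5, 8) contributes its full rectangle (area 149.50 mm²); the cube at (0.5, 5.5) does not reach this height (z outside [0.5, 7]); Combining (union): the 2 present regions are separate (no shared area or edge), so areas and boundary lengths simply add and each stays a separate island — area = 410.97 mm²; (rotated 65° about Z; rotation is an isometry so areas/perimeters/island counts are preserved). Checking containment: at z = 25.1 the cross-section extends beyond the z = 11.4 cross-section by about 261.47 mm².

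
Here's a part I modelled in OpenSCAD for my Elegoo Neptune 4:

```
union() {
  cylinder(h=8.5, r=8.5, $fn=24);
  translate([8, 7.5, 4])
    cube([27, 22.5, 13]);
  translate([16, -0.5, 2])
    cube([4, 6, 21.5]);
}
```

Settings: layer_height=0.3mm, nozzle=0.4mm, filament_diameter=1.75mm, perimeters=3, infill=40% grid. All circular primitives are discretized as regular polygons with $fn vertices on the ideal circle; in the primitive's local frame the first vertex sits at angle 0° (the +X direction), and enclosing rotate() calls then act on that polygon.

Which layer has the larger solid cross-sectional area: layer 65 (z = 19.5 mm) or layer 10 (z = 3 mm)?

layer 10 (z = 3 mm)

Layer 65 (z = 19.5): the cylinder does not reach this height (z outside [0, 8.5]); the cube at (8, 7.5) is not intersected at this z (z outside [4, 17]); the cube at (16, -0.5) is present — its section is the full 4×6 rectangle (area 24.00 mm²); Merging all regions: only the 4×6 cube at (16, -0.5) is present, so the union is just that shape — area = 24.00 mm². So its area = 24.00 mm². Layer 10 (z = 3): the r=8.5 cylinder contributes a regular 24-gon of circumradius 8.5 (area = (24/2)·8.500²·sin(360°/24) = 224.40 mm²); the cube at (8, 7.5) is absent (z outside [4, 17]); the cube at (16, -0.5) is present — its section is the full 4×6 rectangle (area 24.00 mm²); Merging all regions: the 2 present regions are separate (no shared area or edge), so areas and boundary lengths simply add and each stays a separate island — area = 248.40 mm². So its area = 248.40 mm². Layer 10 is larger (248.40 vs 24.00 mm²).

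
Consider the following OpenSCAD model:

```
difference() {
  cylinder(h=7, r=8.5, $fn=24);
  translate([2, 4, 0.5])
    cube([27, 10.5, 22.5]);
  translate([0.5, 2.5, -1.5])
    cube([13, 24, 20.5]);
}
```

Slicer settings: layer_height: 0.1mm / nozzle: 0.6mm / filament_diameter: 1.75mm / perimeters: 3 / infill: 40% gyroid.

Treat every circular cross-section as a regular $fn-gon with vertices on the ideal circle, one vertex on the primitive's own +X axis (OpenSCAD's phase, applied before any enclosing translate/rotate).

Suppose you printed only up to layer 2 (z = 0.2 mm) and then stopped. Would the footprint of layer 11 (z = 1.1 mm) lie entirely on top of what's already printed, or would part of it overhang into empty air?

entirely on top

Compare the two slices. At z = 0.2: the cylinder: section is a regular 24-gon, circumradius r=8.5 (area = (24/2)·8.500²·sin(360°/24) = 224.40 mm²); the cube at (2, 4) is absent (z outside [0.5, 23]); the cube at (0.5, 2.5) (footprint 13×24) is included at this height (area 312.00 mm²); After the difference (first − rest): starting from the r=8.5 cylinder (224.40 mm²), the 13×24 cube at (0.5, 2.5) partially overlaps it — only the 32.29 mm² overlap (of its 312.00 mm²) is removed, clipping the outline — area = 192.11 mm². At z = 1.1: the r=8.5 cylinder contributes a regular 24-gon of circumradius 8.5 (area = (24/2)·8.500²·sin(360°/24) = 224.40 mm²); the 27×10.5 cube at (2, 4) contributes its full rectangle (area 283.50 mm²); the cube at (0.5, 2.5) is present — its section is the full 13×24 rectangle (area 312.00 mm²); After the difference (first − rest): starting from the r=8.5 cylinder (224.40 mm²), the 27×10.5 cube at (2, 4) partially overlaps it — only the 14.87 mm² overlap (of its 283.50 mm²) is removed, clipping the outline; the 13×24 cube at (0.5, 2.5) partially overlaps it — only the 17.42 mm² overlap (of its 312.00 mm²) is removed, clipping the outline — area = 192.11 mm². Checking containment: the cross-section at z = 1.1 is a subset of the cross-section at z = 0.2.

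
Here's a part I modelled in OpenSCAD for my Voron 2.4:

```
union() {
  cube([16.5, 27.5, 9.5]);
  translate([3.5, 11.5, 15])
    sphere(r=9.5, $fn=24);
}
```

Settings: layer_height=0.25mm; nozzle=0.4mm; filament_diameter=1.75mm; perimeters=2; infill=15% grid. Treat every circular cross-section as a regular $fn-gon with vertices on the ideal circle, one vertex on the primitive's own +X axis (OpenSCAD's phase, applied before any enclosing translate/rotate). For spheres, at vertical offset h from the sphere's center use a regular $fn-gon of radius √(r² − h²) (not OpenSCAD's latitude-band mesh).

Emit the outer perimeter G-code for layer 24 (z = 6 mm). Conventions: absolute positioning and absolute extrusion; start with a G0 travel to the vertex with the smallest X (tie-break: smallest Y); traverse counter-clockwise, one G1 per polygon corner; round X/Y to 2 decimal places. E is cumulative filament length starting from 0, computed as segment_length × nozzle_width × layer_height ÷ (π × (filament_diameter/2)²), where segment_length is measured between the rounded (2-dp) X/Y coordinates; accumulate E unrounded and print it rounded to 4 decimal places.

At z = 6 mm: the 16.5×27.5 cube contributes its full rectangle; the r=9.5 sphere at (3.5, 11.5) contributes a regular 24-gon of circumradius √(9.5²−9²) = 3.041; Merging all regions: the r=9.5 sphere at (3.5, 11.5) lies entirely inside the 16.5×27.5 cube, so the union is just the 16.5×27.5 cube — 1 connected region. The outline is a single polygon with 4 vertices. Extrusion per mm of travel: 0.4 × 0.25 / (π × 0.875²) = 0.041575. Accumulating E over each segment gives final E = 3.6586.

G0 X0.00 Y0.00 Z6.00
G1 X16.50 Y0.00 E0.6860
G1 X16.50 Y27.50 E1.8293
G1 X0.00 Y27.50 E2.5153
G1 X0.00 Y0.00 E3.6586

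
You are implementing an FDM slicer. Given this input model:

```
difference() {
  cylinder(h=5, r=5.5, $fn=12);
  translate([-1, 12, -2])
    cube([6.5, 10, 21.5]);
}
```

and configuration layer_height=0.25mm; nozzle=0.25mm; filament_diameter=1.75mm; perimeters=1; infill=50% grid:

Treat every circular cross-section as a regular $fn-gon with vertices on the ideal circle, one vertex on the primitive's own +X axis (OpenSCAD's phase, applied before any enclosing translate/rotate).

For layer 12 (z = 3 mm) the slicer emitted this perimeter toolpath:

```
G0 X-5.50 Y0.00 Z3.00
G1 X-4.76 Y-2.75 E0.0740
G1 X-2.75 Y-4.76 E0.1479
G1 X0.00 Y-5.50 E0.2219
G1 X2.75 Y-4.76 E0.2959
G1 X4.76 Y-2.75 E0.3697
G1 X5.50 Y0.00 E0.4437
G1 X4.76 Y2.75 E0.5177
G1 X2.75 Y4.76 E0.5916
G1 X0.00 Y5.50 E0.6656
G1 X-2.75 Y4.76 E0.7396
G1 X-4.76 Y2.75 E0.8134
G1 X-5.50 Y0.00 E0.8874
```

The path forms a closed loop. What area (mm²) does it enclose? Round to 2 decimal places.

90.69 mm²

Apply the shoelace formula to the sequence of (X, Y) vertices; enclosed area = 90.69 mm².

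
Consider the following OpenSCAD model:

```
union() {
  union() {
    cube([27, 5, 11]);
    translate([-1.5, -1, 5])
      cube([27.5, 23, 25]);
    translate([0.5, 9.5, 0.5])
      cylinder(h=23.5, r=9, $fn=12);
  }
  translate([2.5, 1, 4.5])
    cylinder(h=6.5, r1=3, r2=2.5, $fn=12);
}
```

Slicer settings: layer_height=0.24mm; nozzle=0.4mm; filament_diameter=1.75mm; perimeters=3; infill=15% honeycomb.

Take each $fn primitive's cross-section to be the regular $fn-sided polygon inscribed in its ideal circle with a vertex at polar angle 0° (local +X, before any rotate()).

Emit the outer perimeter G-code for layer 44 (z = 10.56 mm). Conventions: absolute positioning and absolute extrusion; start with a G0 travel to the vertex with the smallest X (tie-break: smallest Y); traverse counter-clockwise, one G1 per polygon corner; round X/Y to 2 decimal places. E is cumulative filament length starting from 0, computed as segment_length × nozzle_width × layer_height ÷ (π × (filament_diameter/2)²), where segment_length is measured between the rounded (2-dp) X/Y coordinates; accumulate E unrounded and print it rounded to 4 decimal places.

At z = 10.56 mm: the 27×5 cube contributes its full rectangle; the cube at (-1.5, -1) is present — its section is the full 27.5×23 rectangle; the r=9 cylinder at (0.5, 9.5) gives a regular 12-gon of circumradius 9 (constant along its height); Merging all regions: the regions partially overlap (shared area 286.43 mm²), so overlapping operands fuse into one piece — 1 connected region; the cone at (2.5, 1) (r1=3→r2=2.5) has section circumradius 2.534 here — a regular 12-gon; Merging all regions: the regions partially overlap (shared area 18.30 mm²), so overlapping operands fuse into one piece — 1 connected region. The outline is a single polygon with 20 vertices. Extrusion per mm of travel: 0.4 × 0.24 / (π × 0.875²) = 0.039912. Accumulating E over each segment gives final E = 4.3955.

G0 X-8.50 Y9.50 Z10.56
G1 X-7.29 Y5.00 E0.1860
G1 X-4.00 Y1.71 E0.3717
G1 X-1.50 Y1.04 E0.4750
G1 X-1.50 Y-1.00 E0.5564
G1 X1.04 Y-1.00 E0.6578
G1 X1.23 Y-1.19 E0.6685
G1 X2.50 Y-1.53 E0.7210
G1 X3.77 Y-1.19 E0.7735
G1 X3.96 Y-1.00 E0.7842
G1 X26.00 Y-1.00 E1.6638
G1 X26.00 Y0.00 E1.7038
G1 X27.00 Y0.00 E1.7437
G1 X27.00 Y5.00 E1.9432
G1 X26.00 Y5.00 E1.9831
G1 X26.00 Y22.00 E2.6616
G1 X-1.50 Y22.00 E3.7592
G1 X-1.50 Y17.96 E3.9205
G1 X-4.00 Y17.29 E4.0238
G1 X-7.29 Y14.00 E4.2095
G1 X-8.50 Y9.50 E4.3955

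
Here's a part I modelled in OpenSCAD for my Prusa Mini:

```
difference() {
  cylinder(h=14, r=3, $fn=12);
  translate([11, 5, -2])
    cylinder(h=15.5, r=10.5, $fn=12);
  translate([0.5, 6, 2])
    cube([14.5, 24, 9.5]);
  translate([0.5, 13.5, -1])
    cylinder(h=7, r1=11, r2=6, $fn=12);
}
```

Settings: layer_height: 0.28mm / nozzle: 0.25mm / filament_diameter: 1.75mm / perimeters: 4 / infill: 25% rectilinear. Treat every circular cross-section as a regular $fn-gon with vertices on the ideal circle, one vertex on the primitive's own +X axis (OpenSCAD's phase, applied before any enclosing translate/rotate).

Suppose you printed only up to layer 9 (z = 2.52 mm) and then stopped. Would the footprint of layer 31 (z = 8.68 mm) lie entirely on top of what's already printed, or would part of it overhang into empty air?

Compare the two slices. At z = 2.52: the r=3 cylinder gives a regular 12-gon of circumradius 3 (constant along its height) (area = (12/2)·3.000²·sin(360°/12) = 27.00 mm²); the r=10.5 cylinder at (11, 5) contributes a regular 12-gon of circumradius 10.5 (area = (12/2)·10.500²·sin(360°/12) = 330.75 mm²); the 14.5×24 cube at (0.5, 6) contributes its full rectangle (area 348.00 mm²); the cone at (0.5, 13.5) contributes a regular 12-gon of circumradius 8.486 (interpolated between r1=11 and r2=6 at t=0.503) (area = (12/2)·8.486²·sin(360°/12) = 216.02 mm²); Taking the first minus the rest: starting from the r=3 cylinder (27.00 mm²), the r=10.5 cylinder at (11, 5) partially overlaps it — only the 3.28 mm² overlap (of its 330.75 mm²) is removed, clipping the outline; the 14.5×24 cube at (0.5, 6) misses the remaining region (no effect); the cone at (0.5, 13.5) misses the remaining region (no effect) — area = 23.72 mm². At z = 8.68: the r=3 cylinder gives a regular 12-gon of circumradius 3 (constant along its height) (area = (12/2)·3.000²·sin(360°/12) = 27.00 mm²); the r=10.5 cylinder at (11, 5) gives a regular 12-gon of circumradius 10.5 (constant along its height) (area = (12/2)·10.500²·sin(360°/12) = 330.75 mm²); the cube at (0.5, 6) (footprint 14.5×24) is included at this height (area 348.00 mm²); the cone at (0.5, 13.5) does not reach this height (z outside [-1, 6]); After the difference (first − rest): starting from the r=3 cylinder (27.00 mm²), the r=10.5 cylinder at (11, 5) partially overlaps it — only the 3.28 mm² overlap (of its 330.75 mm²) is removed, clipping the outline; the 14.5×24 cube at (0.5, 6) misses the remaining region (no effect) — area = 23.72 mm². Checking containment: the cross-section at z = 8.68 is a subset of the cross-section at z = 2.52.

entirely on top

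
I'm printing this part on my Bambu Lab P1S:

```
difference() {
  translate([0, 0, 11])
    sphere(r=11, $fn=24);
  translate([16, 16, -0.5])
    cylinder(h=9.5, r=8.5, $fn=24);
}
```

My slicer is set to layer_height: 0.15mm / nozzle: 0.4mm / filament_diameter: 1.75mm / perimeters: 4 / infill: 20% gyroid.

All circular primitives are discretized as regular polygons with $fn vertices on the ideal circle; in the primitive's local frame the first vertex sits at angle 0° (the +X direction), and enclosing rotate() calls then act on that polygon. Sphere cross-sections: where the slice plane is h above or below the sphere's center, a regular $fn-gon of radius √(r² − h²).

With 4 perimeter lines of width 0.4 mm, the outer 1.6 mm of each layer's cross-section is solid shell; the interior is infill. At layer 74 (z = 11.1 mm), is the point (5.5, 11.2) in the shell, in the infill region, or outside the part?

At z = 11.1 mm: the sphere: section is a regular 24-gon, circumradius = √(r²−h²) = √(11²−0.1²) = 11.000; the cylinder at (16, 16) is not intersected at this z (z outside [-0.5, 9]); Taking the first minus the rest: none of the subtracted shapes is present at this height, so the r=11 sphere is unchanged — 1 connected region. Overall, the cross-section is a single solid region. The nearest boundary edge runs (5.50, 9.53)→(2.85, 10.62); distance from the point to it = 1.55 mm. The point is not inside any of the regions above, so it lies outside the cross-section (1.55 mm from the nearest boundary).

outside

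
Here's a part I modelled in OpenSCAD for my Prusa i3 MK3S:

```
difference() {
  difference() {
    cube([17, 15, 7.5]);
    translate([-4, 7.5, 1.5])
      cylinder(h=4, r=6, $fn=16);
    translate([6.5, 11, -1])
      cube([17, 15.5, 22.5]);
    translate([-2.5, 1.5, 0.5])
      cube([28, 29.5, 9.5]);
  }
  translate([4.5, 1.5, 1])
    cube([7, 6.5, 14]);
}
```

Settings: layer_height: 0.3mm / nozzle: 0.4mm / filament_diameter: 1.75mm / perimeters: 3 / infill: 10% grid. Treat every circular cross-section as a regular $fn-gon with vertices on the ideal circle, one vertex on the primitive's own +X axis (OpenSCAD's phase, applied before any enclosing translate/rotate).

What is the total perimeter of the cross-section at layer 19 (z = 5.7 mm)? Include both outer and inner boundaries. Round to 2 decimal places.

37.00 mm

At z = 5.7 mm: the 17×15 cube contributes its full rectangle (perimeter 64.00 mm); the cylinder at (-4, 7.5) is not intersected at this z (z outside [1.5, 5.5]); the 17×15.5 cube at (6.5, 11) contributes its full rectangle (perimeter 65.00 mm); the cube at (-2.5, 1.5) (footprint 28×29.5) is included at this height (perimeter 115.00 mm); Taking the first minus the rest: starting from the 17×15 cube, the 17×15.5 cube at (6.5, 11) partially overlaps it — only the 42.00 mm² overlap (of its 263.50 mm²) is removed, clipping the outline; the 28×29.5 cube at (-2.5, 1.5) partially overlaps it — only the 187.50 mm² overlap (of its 826.00 mm²) is removed, clipping the outline — boundary = 37.00 mm; the cube at (4.5, 1.5) (footprint 7×6.5) is included at this height (perimeter 27.00 mm); After the difference (first − rest): starting from the result so far, the 7×6.5 cube at (4.5, 1.5) misses the remaining region (no effect) — boundary = 37.00 mm. Overall, the cross-section is a single solid region. Total boundary length (outer) = 37.00 mm.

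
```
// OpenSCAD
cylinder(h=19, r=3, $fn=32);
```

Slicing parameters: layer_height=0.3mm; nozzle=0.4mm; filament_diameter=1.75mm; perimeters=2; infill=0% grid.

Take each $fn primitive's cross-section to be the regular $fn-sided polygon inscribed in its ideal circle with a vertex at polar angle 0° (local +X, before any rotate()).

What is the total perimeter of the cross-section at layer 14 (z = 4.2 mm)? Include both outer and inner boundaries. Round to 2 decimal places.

18.82 mm

At z = 4.2 mm: the r=3 cylinder contributes a regular 32-gon of circumradius 3 (perimeter = 2·32·3.000·sin(180°/32) = 18.82 mm). Overall, the cross-section is a single solid region. Total boundary length (outer) = 18.82 mm.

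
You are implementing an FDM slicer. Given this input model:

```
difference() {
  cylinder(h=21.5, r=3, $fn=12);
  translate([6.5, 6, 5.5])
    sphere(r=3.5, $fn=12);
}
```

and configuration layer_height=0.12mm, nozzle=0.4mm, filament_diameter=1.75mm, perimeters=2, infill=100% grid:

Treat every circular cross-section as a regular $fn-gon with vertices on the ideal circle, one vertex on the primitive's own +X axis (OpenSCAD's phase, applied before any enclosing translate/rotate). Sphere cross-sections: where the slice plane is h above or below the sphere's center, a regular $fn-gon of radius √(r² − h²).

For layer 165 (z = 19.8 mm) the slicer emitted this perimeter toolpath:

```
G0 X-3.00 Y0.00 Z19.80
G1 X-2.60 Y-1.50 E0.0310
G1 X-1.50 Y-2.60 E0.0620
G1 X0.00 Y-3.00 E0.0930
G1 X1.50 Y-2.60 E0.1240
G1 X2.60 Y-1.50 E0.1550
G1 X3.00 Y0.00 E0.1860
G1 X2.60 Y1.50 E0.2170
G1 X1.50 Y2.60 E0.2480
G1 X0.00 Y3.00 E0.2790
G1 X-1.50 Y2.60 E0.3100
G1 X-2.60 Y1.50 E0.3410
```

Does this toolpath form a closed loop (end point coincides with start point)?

no

Start point (G0): (-3.00, 0.00). End point (last G1): the path does not return to the start — open.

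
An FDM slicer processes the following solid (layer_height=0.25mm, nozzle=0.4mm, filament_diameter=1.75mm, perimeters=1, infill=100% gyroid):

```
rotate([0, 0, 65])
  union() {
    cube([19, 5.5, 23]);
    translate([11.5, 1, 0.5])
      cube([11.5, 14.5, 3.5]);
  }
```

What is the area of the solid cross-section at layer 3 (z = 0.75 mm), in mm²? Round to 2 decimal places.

237.50 mm²

At z = 0.75 mm: the cube is present — its section is the full 19×5.5 rectangle (area 104.50 mm²); the 11.5×14.5 cube at (11.5, 1) contributes its full rectangle (area 166.75 mm²); Combining (union): the regions partially overlap — summed areas 271.25 mm² minus the doubly-counted overlap 33.75 mm² gives 237.50 mm² — area = 237.50 mm²; (rotated 65° about Z; rotation is an isometry so areas/perimeters/island counts are preserved). Overall, the cross-section is a single solid region. Net area = 237.50 mm².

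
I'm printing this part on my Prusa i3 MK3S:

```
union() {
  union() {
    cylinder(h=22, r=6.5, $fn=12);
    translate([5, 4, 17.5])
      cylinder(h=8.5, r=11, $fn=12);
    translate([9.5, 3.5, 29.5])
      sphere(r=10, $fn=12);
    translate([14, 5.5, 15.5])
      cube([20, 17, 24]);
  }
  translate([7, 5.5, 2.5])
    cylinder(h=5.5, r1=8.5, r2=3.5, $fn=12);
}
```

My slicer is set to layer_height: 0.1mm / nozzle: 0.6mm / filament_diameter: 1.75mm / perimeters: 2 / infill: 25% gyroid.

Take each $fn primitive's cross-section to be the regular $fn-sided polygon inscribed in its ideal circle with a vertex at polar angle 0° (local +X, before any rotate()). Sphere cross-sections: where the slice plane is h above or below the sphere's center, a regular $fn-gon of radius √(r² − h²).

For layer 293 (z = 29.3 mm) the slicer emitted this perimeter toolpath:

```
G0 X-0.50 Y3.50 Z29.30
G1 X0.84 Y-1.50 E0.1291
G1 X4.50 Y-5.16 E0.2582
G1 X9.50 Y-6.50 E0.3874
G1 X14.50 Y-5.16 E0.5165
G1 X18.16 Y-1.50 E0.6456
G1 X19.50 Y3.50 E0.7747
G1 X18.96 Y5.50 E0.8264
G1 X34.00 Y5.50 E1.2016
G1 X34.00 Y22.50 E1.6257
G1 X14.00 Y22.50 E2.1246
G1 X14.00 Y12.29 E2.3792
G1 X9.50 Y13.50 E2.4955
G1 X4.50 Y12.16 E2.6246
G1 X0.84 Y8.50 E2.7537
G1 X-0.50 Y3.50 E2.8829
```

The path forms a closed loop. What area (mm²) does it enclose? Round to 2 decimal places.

617.73 mm²

Apply the shoelace formula to the sequence of (X, Y) vertices; enclosed area = 617.73 mm².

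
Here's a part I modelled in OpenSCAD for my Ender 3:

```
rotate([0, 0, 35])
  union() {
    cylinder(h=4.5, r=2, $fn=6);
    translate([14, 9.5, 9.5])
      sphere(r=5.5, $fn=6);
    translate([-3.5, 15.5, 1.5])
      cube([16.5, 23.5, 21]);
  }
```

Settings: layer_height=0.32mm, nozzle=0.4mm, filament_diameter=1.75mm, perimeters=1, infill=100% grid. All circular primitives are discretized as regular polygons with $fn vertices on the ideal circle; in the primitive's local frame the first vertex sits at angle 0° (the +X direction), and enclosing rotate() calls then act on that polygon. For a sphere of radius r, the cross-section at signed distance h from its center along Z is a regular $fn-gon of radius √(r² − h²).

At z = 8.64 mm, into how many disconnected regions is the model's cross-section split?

2

At z = 8.64 mm: the cylinder is absent (z outside [0, 4.5]); the r=5.5 sphere at (14, 9.5) contributes a regular 6-gon of circumradius √(5.5²−0.86²) = 5.432; the cube at (-3.5, 15.5) is present — its section is the full 16.5×23.5 rectangle; Merging all regions: the 2 present regions are separate (no shared area or edge), so areas and boundary lengths simply add and each stays a separate island — 2 connected regions; (rotated 35° about Z; rotation is an isometry so areas/perimeters/island counts are preserved). The result has 2 disconnected regions.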